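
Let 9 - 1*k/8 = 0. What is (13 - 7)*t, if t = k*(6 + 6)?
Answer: 5184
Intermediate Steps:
k = 72 (k = 72 - 8*0 = 72 + 0 = 72)
t = 864 (t = 72*(6 + 6) = 72*12 = 864)
(13 - 7)*t = (13 - 7)*864 = 6*864 = 5184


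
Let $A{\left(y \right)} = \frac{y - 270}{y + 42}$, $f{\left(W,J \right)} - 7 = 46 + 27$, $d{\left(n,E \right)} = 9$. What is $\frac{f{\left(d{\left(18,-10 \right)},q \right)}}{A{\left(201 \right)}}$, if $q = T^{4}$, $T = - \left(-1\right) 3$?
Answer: $- \frac{6480}{23} \approx -281.74$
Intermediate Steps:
$T = 3$ ($T = \left(-1\right) \left(-3\right) = 3$)
$q = 81$ ($q = 3^{4} = 81$)
$f{\left(W,J \right)} = 80$ ($f{\left(W,J \right)} = 7 + \left(46 + 27\right) = 7 + 73 = 80$)
$A{\left(y \right)} = \frac{-270 + y}{42 + y}$
$\frac{f{\left(d{\left(18,-10 \right)},q \right)}}{A{\left(201 \right)}} = \frac{80}{\frac{1}{42 + 201} \left(-270 + 201\right)} = \frac{80}{\frac{1}{243} \left(-69\right)} = \frac{80}{- \frac{23}{81}} = 80 \left(- \frac{81}{23}\right) = - \frac{6480}{23}$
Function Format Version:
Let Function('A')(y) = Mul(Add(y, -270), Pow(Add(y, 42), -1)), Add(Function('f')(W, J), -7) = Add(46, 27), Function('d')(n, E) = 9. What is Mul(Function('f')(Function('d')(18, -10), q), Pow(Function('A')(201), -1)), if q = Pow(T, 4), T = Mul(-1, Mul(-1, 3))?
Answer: Rational(-6480, 23) ≈ -281.74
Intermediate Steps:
T = 3 (T = Mul(-1, -3) = 3)
q = 81 (q = Pow(3, 4) = 81)
Function('f')(W, J) = 80 (Function('f')(W, J) = Add(7, Add(46, 27)) = Add(7, 73) = 80)
Function('A')(y) = Mul(Pow(Add(42, y), -1), Add(-270, y)) (Function('A')(y) = Mul(Add(-270, y), Pow(Add(42, y), -1)) = Mul(Pow(Add(42, y), -1), Add(-270, y)))
Mul(Function('f')(Function('d')(18, -10), q), Pow(Function('A')(201), -1)) = Mul(80, Pow(Mul(Pow(Add(42, 201), -1), Add(-270, 201)), -1)) = Mul(80, Pow(Mul(Pow(243, -1), -69), -1)) = Mul(80, Pow(Mul(Rational(1, 243), -69), -1)) = Mul(80, Pow(Rational(-23, 81), -1)) = Mul(80, Rational(-81, 23)) = Rational(-6480, 23)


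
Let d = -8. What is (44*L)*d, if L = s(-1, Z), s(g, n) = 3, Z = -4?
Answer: -1056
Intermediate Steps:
L = 3
(44*L)*d = (44*3)*(-8) = 132*(-8) = -1056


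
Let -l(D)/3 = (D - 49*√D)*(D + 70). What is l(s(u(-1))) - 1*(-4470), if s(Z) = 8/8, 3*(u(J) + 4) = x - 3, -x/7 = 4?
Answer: 14694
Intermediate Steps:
x = -28 (x = -7*4 = -28)
u(J) = -43/3 (u(J) = -4 + (-28 - 3)/3 = -4 + (⅓)*(-31) = -4 - 31/3 = -43/3)
s(Z) = 1 (s(Z) = 8*(⅛) = 1)
l(D) = -3*(70 + D)*(D - 49*√D) (l(D) = -3*(D - 49*√D)*(D + 70) = -3*(D - 49*√D)*(70 + D) = -3*(70 + D)*(D - 49*√D))
l(s(u(-1))) - 1*(-4470) = (-210*1 - 3*1² + 147*1^(3/2) + 10290*√1) - 1*(-4470) = (-210 - 3*1 + 147*1 + 10290*1) + 4470 = (-210 - 3 + 147 + 10290) + 4470 = 10224 + 4470 = 14694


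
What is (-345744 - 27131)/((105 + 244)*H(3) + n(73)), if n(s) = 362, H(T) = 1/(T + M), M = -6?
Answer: -1118625/737 ≈ -1517.8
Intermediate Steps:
H(T) = 1/(-6 + T) (H(T) = 1/(T - 6) = 1/(-6 + T))
(-345744 - 27131)/((105 + 244)*H(3) + n(73)) = (-345744 - 27131)/((105 + 244)/(-6 + 3) + 362) = -372875/(349/(-3) + 362) = -372875/(349*(-1/3) + 362) = -372875/(-349/3 + 362) = -372875/737/3 = -372875*3/737 = -1118625/737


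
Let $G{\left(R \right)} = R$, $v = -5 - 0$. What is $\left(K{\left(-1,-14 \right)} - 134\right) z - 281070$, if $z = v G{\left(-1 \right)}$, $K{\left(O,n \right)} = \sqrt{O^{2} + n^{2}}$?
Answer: $-281740 + 5 \sqrt{197} \approx -2.8167 \cdot 10^{5}$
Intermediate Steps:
$v = -5$ ($v = -5 + 0 = -5$)
$z = 5$ ($z = \left(-5\right) \left(-1\right) = 5$)
$\left(K{\left(-1,-14 \right)} - 134\right) z - 281070 = \left(\sqrt{\left(-1\right)^{2} + \left(-14\right)^{2}} - 134\right) 5 - 281070 = \left(\sqrt{1 + 196} - 134\right) 5 - 281070 = \left(\sqrt{197} - 134\right) 5 - 281070 = \left(-134 + \sqrt{197}\right) 5 - 281070 = \left(-670 + 5 \sqrt{197}\right) - 281070 = -281740 + 5 \sqrt{197}$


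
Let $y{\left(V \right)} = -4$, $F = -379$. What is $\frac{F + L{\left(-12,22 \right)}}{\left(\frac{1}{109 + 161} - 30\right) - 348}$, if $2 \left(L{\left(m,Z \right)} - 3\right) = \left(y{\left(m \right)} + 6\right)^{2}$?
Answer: $\frac{100980}{102059} \approx 0.98943$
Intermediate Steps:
$L{\left(m,Z \right)} = 5$ ($L{\left(m,Z \right)} = 3 + \frac{\left(-4 + 6\right)^{2}}{2} = 3 + \frac{2^{2}}{2} = 3 + \frac{1}{2} \cdot 4 = 3 + 2 = 5$)
$\frac{F + L{\left(-12,22 \right)}}{\left(\frac{1}{109 + 161} - 30\right) - 348} = \frac{-379 + 5}{\left(\frac{1}{109 + 161} - 30\right) - 348} = - \frac{374}{\left(\frac{1}{270} - 30\right) - 348} = - \frac{374}{- \frac{8099}{270} - 348} = - \frac{374}{- \frac{102059}{270}} = \left(-374\right) \left(- \frac{270}{102059}\right) = \frac{100980}{102059}$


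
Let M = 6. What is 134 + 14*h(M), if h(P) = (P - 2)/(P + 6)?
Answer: 416/3 ≈ 138.67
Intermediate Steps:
h(P) = (-2 + P)/(6 + P)
134 + 14*h(M) = 134 + 14*((-2 + 6)/(6 + 6)) = 134 + 14*(4/12) = 134 + 14*((1/12)*4) = 134 + 14*(⅓) = 134 + 14/3 = 416/3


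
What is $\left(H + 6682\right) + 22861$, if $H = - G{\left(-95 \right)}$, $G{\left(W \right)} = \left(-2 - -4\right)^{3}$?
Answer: $29535$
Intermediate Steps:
$G{\left(W \right)} = 8$ ($G{\left(W \right)} = \left(-2 + 4\right)^{3} = 2^{3} = 8$)
$H = -8$ ($H = \left(-1\right) 8 = -8$)
$\left(H + 6682\right) + 22861 = \left(-8 + 6682\right) + 22861 = 6674 + 22861 = 29535$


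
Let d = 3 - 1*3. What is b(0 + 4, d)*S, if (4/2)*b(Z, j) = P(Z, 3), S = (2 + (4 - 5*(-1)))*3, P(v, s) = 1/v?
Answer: 33/8 ≈ 4.1250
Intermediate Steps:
P(v, s) = 1/v
d = 0 (d = 3 - 3 = 0)
S = 33 (S = (2 + (4 + 5))*3 = (2 + 9)*3 = 11*3 = 33)
b(Z, j) = 1/(2*Z)
b(0 + 4, d)*S = (1/(2*(0 + 4)))*33 = ((1/2)/4)*33 = ((1/2)*(1/4))*33 = (1/8)*33 = 33/8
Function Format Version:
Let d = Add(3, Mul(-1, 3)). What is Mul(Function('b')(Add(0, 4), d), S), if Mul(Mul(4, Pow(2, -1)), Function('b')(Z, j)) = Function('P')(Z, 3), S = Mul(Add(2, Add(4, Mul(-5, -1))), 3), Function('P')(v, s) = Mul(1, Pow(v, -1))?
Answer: Rational(33, 8) ≈ 4.1250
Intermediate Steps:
Function('P')(v, s) = Pow(v, -1)
d = 0 (d = Add(3, -3) = 0)
S = 33 (S = Mul(Add(2, Add(4, 5)), 3) = Mul(Add(2, 9), 3) = Mul(11, 3) = 33)
Function('b')(Z, j) = Mul(Rational(1, 2), Pow(Z, -1))
Mul(Function('b')(Add(0, 4), d), S) = Mul(Mul(Rational(1, 2), Pow(Add(0, 4), -1)), 33) = Mul(Mul(Rational(1, 2), Pow(4, -1)), 33) = Mul(Mul(Rational(1, 2), Rational(1, 4)), 33) = Mul(Rational(1, 8), 33) = Rational(33, 8)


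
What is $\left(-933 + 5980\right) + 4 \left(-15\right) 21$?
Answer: $3787$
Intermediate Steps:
$\left(-933 + 5980\right) + 4 \left(-15\right) 21 = 5047 - 1260 = 3787$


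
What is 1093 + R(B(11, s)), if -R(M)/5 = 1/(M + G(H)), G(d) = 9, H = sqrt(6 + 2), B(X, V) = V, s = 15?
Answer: 26227/24 ≈ 1092.8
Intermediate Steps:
H = 2*sqrt(2) (H = sqrt(8) = 2*sqrt(2) ≈ 2.8284)
R(M) = -5/(9 + M) (R(M) = -5/(M + 9) = -5/(9 + M))
1093 + R(B(11, s)) = 1093 - 5/(9 + 15) = 1093 - 5/24 = 26227/24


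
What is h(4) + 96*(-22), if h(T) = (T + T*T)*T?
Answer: -2032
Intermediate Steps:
h(T) = T*(T + T²) (h(T) = (T + T²)*T = T*(T + T²))
h(4) + 96*(-22) = 4²*(1 + 4) + 96*(-22) = 16*5 - 2112 = 80 - 2112 = -2032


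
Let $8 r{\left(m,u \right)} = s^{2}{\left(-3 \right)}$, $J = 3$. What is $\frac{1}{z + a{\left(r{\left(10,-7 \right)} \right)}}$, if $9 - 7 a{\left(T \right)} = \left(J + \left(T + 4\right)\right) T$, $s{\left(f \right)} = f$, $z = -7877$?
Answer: $- \frac{448}{3528905} \approx -0.00012695$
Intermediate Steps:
$r{\left(m,u \right)} = \frac{9}{8}$ ($r{\left(m,u \right)} = \frac{\left(-3\right)^{2}}{8} = \frac{1}{8} \cdot 9 = \frac{9}{8}$)
$a{\left(T \right)} = \frac{9}{7} - \frac{T \left(7 + T\right)}{7}$ ($a{\left(T \right)} = \frac{9}{7} - \frac{\left(3 + \left(T + 4\right)\right) T}{7} = \frac{9}{7} - \frac{\left(3 + \left(4 + T\right)\right) T}{7} = \frac{9}{7} - \frac{\left(7 + T\right) T}{7} = \frac{9}{7} - \frac{T \left(7 + T\right)}{7}$)
$\frac{1}{z + a{\left(r{\left(10,-7 \right)} \right)}} = \frac{1}{-7877 - \left(- \frac{9}{56} + \frac{81}{448}\right)} = \frac{1}{-7877 - \frac{9}{448}} = \frac{1}{- \frac{3528905}{448}} = - \frac{448}{3528905}$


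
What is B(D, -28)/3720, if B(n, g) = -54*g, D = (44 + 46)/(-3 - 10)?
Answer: 63/155 ≈ 0.40645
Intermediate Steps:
D = -90/13 (D = 90/(-13) = 90*(-1/13) = -90/13 ≈ -6.9231)
B(D, -28)/3720 = -54*(-28)/3720 = 1512*(1/3720) = 63/155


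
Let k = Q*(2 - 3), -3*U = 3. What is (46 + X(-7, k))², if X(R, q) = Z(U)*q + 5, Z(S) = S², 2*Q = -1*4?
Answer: 2809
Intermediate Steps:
U = -1 (U = -⅓*3 = -1)
Q = -2 (Q = (-1*4)/2 = (½)*(-4) = -2)
k = 2 (k = -2*(2 - 3) = -2*(-1) = 2)
X(R, q) = 5 + q (X(R, q) = (-1)²*q + 5 = 1*q + 5 = q + 5 = 5 + q)
(46 + X(-7, k))² = (46 + (5 + 2))² = (46 + 7)² = 53² = 2809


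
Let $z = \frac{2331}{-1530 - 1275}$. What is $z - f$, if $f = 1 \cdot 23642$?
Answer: $- \frac{22106047}{935} \approx -23643.0$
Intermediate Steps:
$f = 23642$
$z = - \frac{777}{935}$ ($z = \frac{2331}{-2805} = 2331 \left(- \frac{1}{2805}\right) = - \frac{777}{935} \approx -0.83102$)
$z - f = - \frac{777}{935} - 23642 = - \frac{22106047}{935}$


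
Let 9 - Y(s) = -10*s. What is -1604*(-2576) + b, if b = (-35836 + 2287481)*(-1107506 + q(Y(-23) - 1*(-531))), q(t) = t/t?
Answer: -2493703963821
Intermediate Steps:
Y(s) = 9 + 10*s (Y(s) = 9 - (-10)*s = 9 + 10*s)
q(t) = 1
b = -2493708095725 (b = (-35836 + 2287481)*(-1107506 + 1) = 2251645*(-1107505) = -2493708095725)
-1604*(-2576) + b = -1604*(-2576) - 2493708095725 = 4131904 - 2493708095725 = -2493703963821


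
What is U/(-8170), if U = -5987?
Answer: 5987/8170 ≈ 0.73280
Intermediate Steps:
U/(-8170) = -5987/(-8170) = -5987*(-1/8170) = 5987/8170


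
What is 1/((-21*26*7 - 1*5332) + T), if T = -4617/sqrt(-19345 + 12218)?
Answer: -65240558/597233384621 - 4617*I*sqrt(7127)/597233384621 ≈ -0.00010924 - 6.5263e-7*I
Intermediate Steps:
T = 4617*I*sqrt(7127)/7127 (T = -4617*(-I*sqrt(7127)/7127) = -(-4617)*I*sqrt(7127)/7127 = 4617*I*sqrt(7127)/7127 ≈ 54.69*I)
1/((-21*26*7 - 1*5332) + T) = 1/((-21*26*7 - 1*5332) + 4617*I*sqrt(7127)/7127) = 1/((-546*7 - 5332) + 4617*I*sqrt(7127)/7127) = 1/((-3822 - 5332) + 4617*I*sqrt(7127)/7127) = 1/(-9154 + 4617*I*sqrt(7127)/7127)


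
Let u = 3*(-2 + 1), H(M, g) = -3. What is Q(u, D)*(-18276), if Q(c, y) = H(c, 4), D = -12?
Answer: 54828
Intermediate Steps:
u = -3 (u = 3*(-1) = -3)
Q(c, y) = -3
Q(u, D)*(-18276) = -3*(-18276) = 54828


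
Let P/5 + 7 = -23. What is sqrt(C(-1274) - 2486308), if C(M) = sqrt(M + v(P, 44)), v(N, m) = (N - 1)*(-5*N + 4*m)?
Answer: sqrt(-2486308 + 10*I*sqrt(1411)) ≈ 0.12 + 1576.8*I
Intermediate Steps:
P = -150 (P = -35 + 5*(-23) = -35 - 115 = -150)
v(N, m) = (-1 + N)*(-5*N + 4*m)
C(M) = sqrt(-139826 + M) (C(M) = sqrt(M + (-5*(-150)**2 - 4*44 + 5*(-150) + 4*(-150)*44)) = sqrt(M + (-5*22500 - 176 - 750 - 26400)) = sqrt(M + (-112500 - 176 - 750 - 26400)) = sqrt(M - 139826) = sqrt(-139826 + M))
sqrt(C(-1274) - 2486308) = sqrt(sqrt(-139826 - 1274) - 2486308) = sqrt(sqrt(-141100) - 2486308) = sqrt(10*I*sqrt(1411) - 2486308) = sqrt(-2486308 + 10*I*sqrt(1411))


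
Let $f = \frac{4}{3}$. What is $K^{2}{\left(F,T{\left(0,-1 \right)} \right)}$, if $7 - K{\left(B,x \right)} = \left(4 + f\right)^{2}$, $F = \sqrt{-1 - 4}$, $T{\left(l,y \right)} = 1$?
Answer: $\frac{37249}{81} \approx 459.86$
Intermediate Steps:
$f = \frac{4}{3}$ ($f = 4 \cdot \frac{1}{3} = \frac{4}{3} \approx 1.3333$)
$F = i \sqrt{5}$ ($F = \sqrt{-5} = i \sqrt{5} \approx 2.2361 i$)
$K{\left(B,x \right)} = - \frac{193}{9}$ ($K{\left(B,x \right)} = 7 - \left(4 + \frac{4}{3}\right)^{2} = 7 - \left(\frac{16}{3}\right)^{2} = 7 - \frac{256}{9} = - \frac{193}{9}$)
$K^{2}{\left(F,T{\left(0,-1 \right)} \right)} = \left(- \frac{193}{9}\right)^{2} = \frac{37249}{81}$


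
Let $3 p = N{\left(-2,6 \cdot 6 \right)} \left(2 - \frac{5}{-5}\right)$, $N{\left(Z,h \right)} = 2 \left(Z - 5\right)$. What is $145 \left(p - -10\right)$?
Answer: $-580$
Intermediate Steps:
$N{\left(Z,h \right)} = -10 + 2 Z$ ($N{\left(Z,h \right)} = 2 \left(-5 + Z\right) = -10 + 2 Z$)
$p = -14$ ($p = \frac{\left(-10 + 2 \left(-2\right)\right) \left(2 - \frac{5}{-5}\right)}{3} = \frac{\left(-10 - 4\right) \left(2 - -1\right)}{3} = \frac{\left(-14\right) \left(2 + 1\right)}{3} = \frac{\left(-14\right) 3}{3} = \frac{1}{3} \left(-42\right) = -14$)
$145 \left(p - -10\right) = 145 \left(-14 - -10\right) = 145 \left(-14 + \left(-2 + 12\right)\right) = 145 \left(-14 + 10\right) = 145 \left(-4\right) = -580$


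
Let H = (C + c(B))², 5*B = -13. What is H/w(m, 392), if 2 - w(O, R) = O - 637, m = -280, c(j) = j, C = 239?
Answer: 1397124/22975 ≈ 60.811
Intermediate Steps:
B = -13/5 (B = (⅕)*(-13) = -13/5 ≈ -2.6000)
w(O, R) = 639 - O (w(O, R) = 2 - (O - 637) = 2 - (-637 + O) = 2 + (637 - O) = 639 - O)
H = 1397124/25 (H = (239 - 13/5)² = (1182/5)² = 1397124/25 ≈ 55885.)
H/w(m, 392) = 1397124/(25*(639 - 1*(-280))) = 1397124/(25*(639 + 280)) = (1397124/25)/919 = (1397124/25)*(1/919) = 1397124/22975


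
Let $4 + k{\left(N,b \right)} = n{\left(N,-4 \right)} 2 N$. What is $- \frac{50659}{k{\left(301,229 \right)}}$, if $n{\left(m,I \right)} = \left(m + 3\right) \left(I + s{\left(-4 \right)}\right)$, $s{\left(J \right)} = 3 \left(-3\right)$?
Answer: $\frac{50659}{2379108} \approx 0.021293$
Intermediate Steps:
$s{\left(J \right)} = -9$
$n{\left(m,I \right)} = \left(-9 + I\right) \left(3 + m\right)$ ($n{\left(m,I \right)} = \left(m + 3\right) \left(I - 9\right) = \left(3 + m\right) \left(-9 + I\right) = \left(-9 + I\right) \left(3 + m\right)$)
$k{\left(N,b \right)} = -4 + 2 N \left(-39 - 13 N\right)$ ($k{\left(N,b \right)} = -4 + \left(-27 - 9 N + 3 \left(-4\right) - 4 N\right) 2 N = -4 + \left(-27 - 9 N - 12 - 4 N\right) 2 N = -4 + \left(-39 - 13 N\right) 2 N = -4 + 2 N \left(-39 - 13 N\right)$)
$- \frac{50659}{k{\left(301,229 \right)}} = - \frac{50659}{-4 - 7826 \left(3 + 301\right)} = - \frac{50659}{-4 - 7826 \cdot 304} = - \frac{50659}{-4 - 2379104} = - \frac{50659}{-2379108} = \left(-50659\right) \left(- \frac{1}{2379108}\right) = \frac{50659}{2379108}$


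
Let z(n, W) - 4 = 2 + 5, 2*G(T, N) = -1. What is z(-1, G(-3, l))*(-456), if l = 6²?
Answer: -5016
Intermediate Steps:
l = 36
G(T, N) = -½ (G(T, N) = (½)*(-1) = -½)
z(n, W) = 11 (z(n, W) = 4 + (2 + 5) = 4 + 7 = 11)
z(-1, G(-3, l))*(-456) = 11*(-456) = -5016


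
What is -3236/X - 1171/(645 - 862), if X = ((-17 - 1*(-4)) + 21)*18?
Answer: -133397/7812 ≈ -17.076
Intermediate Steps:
X = 144 (X = ((-17 + 4) + 21)*18 = (-13 + 21)*18 = 8*18 = 144)
-3236/X - 1171/(645 - 862) = -3236/144 - 1171/(645 - 862) = -3236*1/144 - 1171/(-217) = -809/36 - 1171*(-1/217) = -809/36 + 1171/217 = -133397/7812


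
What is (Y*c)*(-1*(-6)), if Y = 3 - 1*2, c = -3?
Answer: -18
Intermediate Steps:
Y = 1 (Y = 3 - 2 = 1)
(Y*c)*(-1*(-6)) = (1*(-3))*(-1*(-6)) = -3*6 = -18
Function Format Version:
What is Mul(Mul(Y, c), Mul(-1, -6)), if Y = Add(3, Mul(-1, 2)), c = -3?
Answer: -18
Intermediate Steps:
Y = 1 (Y = Add(3, -2) = 1)
Mul(Mul(Y, c), Mul(-1, -6)) = Mul(Mul(1, -3), Mul(-1, -6)) = Mul(-3, 6) = -18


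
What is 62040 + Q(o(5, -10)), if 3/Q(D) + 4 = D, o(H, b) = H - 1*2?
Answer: 62037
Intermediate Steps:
o(H, b) = -2 + H (o(H, b) = H - 2 = -2 + H)
Q(D) = 3/(-4 + D)
62040 + Q(o(5, -10)) = 62040 + 3/(-4 + (-2 + 5)) = 62040 + 3/(-4 + 3) = 62040 + 3/(-1) = 62040 + 3*(-1) = 62040 - 3 = 62037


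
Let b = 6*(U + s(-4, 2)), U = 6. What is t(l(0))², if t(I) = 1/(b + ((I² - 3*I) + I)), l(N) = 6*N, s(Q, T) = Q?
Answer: 1/144 ≈ 0.0069444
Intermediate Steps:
b = 12 (b = 6*(6 - 4) = 6*2 = 12)
t(I) = 1/(12 + I² - 2*I) (t(I) = 1/(12 + ((I² - 3*I) + I)) = 1/(12 + (I² - 2*I)) = 1/(12 + I² - 2*I))
t(l(0))² = (1/(12 + (6*0)² - 12*0))² = (1/(12 + 0² - 2*0))² = (1/(12 + 0 + 0))² = (1/12)² = 1/144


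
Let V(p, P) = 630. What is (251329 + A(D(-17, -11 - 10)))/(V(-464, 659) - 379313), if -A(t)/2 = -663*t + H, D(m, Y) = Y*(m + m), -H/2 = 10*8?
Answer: -1198413/378683 ≈ -3.1647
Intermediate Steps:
H = -160 (H = -20*8 = -2*80 = -160)
D(m, Y) = 2*Y*m (D(m, Y) = Y*(2*m) = 2*Y*m)
A(t) = 320 + 1326*t (A(t) = -2*(-663*t - 160) = -2*(-160 - 663*t) = 320 + 1326*t)
(251329 + A(D(-17, -11 - 10)))/(V(-464, 659) - 379313) = (251329 + (320 + 1326*(2*(-11 - 10)*(-17))))/(630 - 379313) = (251329 + (320 + 1326*(2*(-21)*(-17))))/(-378683) = (251329 + (320 + 1326*714))*(-1/378683) = (251329 + (320 + 946764))*(-1/378683) = (251329 + 947084)*(-1/378683) = 1198413*(-1/378683) = -1198413/378683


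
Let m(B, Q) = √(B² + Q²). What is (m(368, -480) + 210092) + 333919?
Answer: 544011 + 16*√1429 ≈ 5.4462e+5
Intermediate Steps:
(m(368, -480) + 210092) + 333919 = (√(368² + (-480)²) + 210092) + 333919 = (√(135424 + 230400) + 210092) + 333919 = (√365824 + 210092) + 333919 = (16*√1429 + 210092) + 333919 = (210092 + 16*√1429) + 333919 = 544011 + 16*√1429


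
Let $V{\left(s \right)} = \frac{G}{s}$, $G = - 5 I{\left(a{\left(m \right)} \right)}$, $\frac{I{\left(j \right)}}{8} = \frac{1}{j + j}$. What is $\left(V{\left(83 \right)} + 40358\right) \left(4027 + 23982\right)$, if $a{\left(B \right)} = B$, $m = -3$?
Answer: $\frac{281466978458}{249} \approx 1.1304 \cdot 10^{9}$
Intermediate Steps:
$I{\left(j \right)} = \frac{4}{j}$ ($I{\left(j \right)} = \frac{8}{j + j} = \frac{8}{2 j} = 8 \frac{1}{2 j} = \frac{4}{j}$)
$G = \frac{20}{3}$ ($G = - 5 \frac{4}{-3} = - 5 \cdot 4 \left(- \frac{1}{3}\right) = \left(-5\right) \left(- \frac{4}{3}\right) = \frac{20}{3} \approx 6.6667$)
$V{\left(s \right)} = \frac{20}{3 s}$
$\left(V{\left(83 \right)} + 40358\right) \left(4027 + 23982\right) = \left(\frac{20}{3 \cdot 83} + 40358\right) \left(4027 + 23982\right) = \left(\frac{20}{3} \cdot \frac{1}{83} + 40358\right) 28009 = \left(\frac{20}{249} + 40358\right) 28009 = \frac{10049162}{249} \cdot 28009 = \frac{281466978458}{249}$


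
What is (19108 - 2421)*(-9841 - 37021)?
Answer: -781986194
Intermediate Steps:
(19108 - 2421)*(-9841 - 37021) = 16687*(-46862) = -781986194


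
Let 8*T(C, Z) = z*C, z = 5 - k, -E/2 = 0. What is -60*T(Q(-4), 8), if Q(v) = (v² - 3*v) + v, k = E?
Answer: -900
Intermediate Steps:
E = 0 (E = -2*0 = 0)
k = 0
z = 5 (z = 5 - 1*0 = 5 + 0 = 5)
Q(v) = v² - 2*v
T(C, Z) = 5*C/8 (T(C, Z) = (5*C)/8 = 5*C/8)
-60*T(Q(-4), 8) = -75*(-4*(-2 - 4))/2 = -75*(-4*(-6))/2 = -75*24/2 = -60*15 = -900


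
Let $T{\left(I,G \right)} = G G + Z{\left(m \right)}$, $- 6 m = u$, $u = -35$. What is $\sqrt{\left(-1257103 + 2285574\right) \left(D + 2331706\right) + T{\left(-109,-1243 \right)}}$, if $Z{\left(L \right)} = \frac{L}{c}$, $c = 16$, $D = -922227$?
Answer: $\frac{\sqrt{834975257275218}}{24} \approx 1.204 \cdot 10^{6}$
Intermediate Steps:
$m = \frac{35}{6}$ ($m = \left(- \frac{1}{6}\right) \left(-35\right) = \frac{35}{6} \approx 5.8333$)
$Z{\left(L \right)} = \frac{L}{16}$
$T{\left(I,G \right)} = \frac{35}{96} + G^{2}$ ($T{\left(I,G \right)} = G G + \frac{1}{16} \cdot \frac{35}{6} = G^{2} + \frac{35}{96} = \frac{35}{96} + G^{2}$)
$\sqrt{\left(-1257103 + 2285574\right) \left(D + 2331706\right) + T{\left(-109,-1243 \right)}} = \sqrt{\left(-1257103 + 2285574\right) \left(-922227 + 2331706\right) + \left(\frac{35}{96} + \left(-1243\right)^{2}\right)} = \sqrt{1028471 \cdot 1409479 + \left(\frac{35}{96} + 1545049\right)} = \sqrt{1449608276609 + \frac{148324739}{96}} = \sqrt{\frac{139162542879203}{96}} = \frac{\sqrt{834975257275218}}{24}$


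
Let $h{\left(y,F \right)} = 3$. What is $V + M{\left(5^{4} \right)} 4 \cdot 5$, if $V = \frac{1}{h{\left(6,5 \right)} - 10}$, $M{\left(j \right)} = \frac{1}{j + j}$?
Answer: $- \frac{111}{875} \approx -0.12686$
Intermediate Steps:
$M{\left(j \right)} = \frac{1}{2 j}$
$V = - \frac{1}{7}$ ($V = \frac{1}{3 - 10} = \frac{1}{-7} = - \frac{1}{7} \approx -0.14286$)
$V + M{\left(5^{4} \right)} 4 \cdot 5 = - \frac{1}{7} + \frac{1}{2 \cdot 5^{4}} \cdot 4 \cdot 5 = - \frac{1}{7} + \frac{1}{2 \cdot 625} \cdot 20 = - \frac{1}{7} + \frac{1}{2} \cdot \frac{1}{625} \cdot 20 = - \frac{1}{7} + \frac{1}{1250} \cdot 20 = - \frac{1}{7} + \frac{2}{125} = - \frac{111}{875}$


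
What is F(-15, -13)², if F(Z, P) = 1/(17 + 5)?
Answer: 1/484 ≈ 0.0020661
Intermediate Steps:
F(Z, P) = 1/22
F(-15, -13)² = (1/22)² = 1/484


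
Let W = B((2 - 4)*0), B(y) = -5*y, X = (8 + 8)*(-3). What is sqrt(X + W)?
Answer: 4*I*sqrt(3) ≈ 6.9282*I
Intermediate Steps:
X = -48 (X = 16*(-3) = -48)
W = 0 (W = -5*(2 - 4)*0 = -(-10)*0 = -5*0 = 0)
sqrt(X + W) = sqrt(-48 + 0) = sqrt(-48) = 4*I*sqrt(3)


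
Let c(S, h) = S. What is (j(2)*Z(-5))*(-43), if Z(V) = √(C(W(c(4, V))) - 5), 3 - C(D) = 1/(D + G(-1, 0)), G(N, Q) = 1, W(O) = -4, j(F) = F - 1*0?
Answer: -86*I*√15/3 ≈ -111.03*I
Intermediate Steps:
j(F) = F (j(F) = F + 0 = F)
C(D) = 3 - 1/(1 + D) (C(D) = 3 - 1/(D + 1) = 3 - 1/(1 + D))
Z(V) = I*√15/3 (Z(V) = √((2 + 3*(-4))/(1 - 4) - 5) = √((2 - 12)/(-3) - 5) = √(-⅓*(-10) - 5) = √(10/3 - 5) = √(-5/3) = I*√15/3)
(j(2)*Z(-5))*(-43) = (2*(I*√15/3))*(-43) = (2*I*√15/3)*(-43) = -86*I*√15/3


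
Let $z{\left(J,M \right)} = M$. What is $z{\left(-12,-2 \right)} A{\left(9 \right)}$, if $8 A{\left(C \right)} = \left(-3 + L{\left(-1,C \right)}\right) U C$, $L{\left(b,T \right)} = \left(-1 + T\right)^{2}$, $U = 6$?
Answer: $- \frac{1647}{2} \approx -823.5$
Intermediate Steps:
$A{\left(C \right)} = \frac{3 C \left(-3 + \left(-1 + C\right)^{2}\right)}{4}$ ($A{\left(C \right)} = \frac{\left(-3 + \left(-1 + C\right)^{2}\right) 6 C}{8} = \frac{6 C \left(-3 + \left(-1 + C\right)^{2}\right)}{8} = \frac{3 C \left(-3 + \left(-1 + C\right)^{2}\right)}{4}$)
$z{\left(-12,-2 \right)} A{\left(9 \right)} = - 2 \cdot \frac{3}{4} \cdot 9 \left(-3 + \left(-1 + 9\right)^{2}\right) = - 2 \cdot \frac{3}{4} \cdot 9 \left(-3 + 8^{2}\right) = - 2 \cdot \frac{3}{4} \cdot 9 \left(-3 + 64\right) = - 2 \cdot \frac{3}{4} \cdot 9 \cdot 61 = \left(-2\right) \frac{1647}{4} = - \frac{1647}{2}$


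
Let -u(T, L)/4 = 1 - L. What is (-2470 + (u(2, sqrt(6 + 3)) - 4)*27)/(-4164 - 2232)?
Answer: 1181/3198 ≈ 0.36929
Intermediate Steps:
u(T, L) = -4 + 4*L (u(T, L) = -4*(1 - L) = -4 + 4*L)
(-2470 + (u(2, sqrt(6 + 3)) - 4)*27)/(-4164 - 2232) = (-2470 + ((-4 + 4*sqrt(6 + 3)) - 4)*27)/(-4164 - 2232) = (-2470 + ((-4 + 4*sqrt(9)) - 4)*27)/(-6396) = (-2470 + ((-4 + 4*3) - 4)*27)*(-1/6396) = (-2470 + ((-4 + 12) - 4)*27)*(-1/6396) = (-2470 + (8 - 4)*27)*(-1/6396) = (-2470 + 4*27)*(-1/6396) = (-2470 + 108)*(-1/6396) = -2362*(-1/6396) = 1181/3198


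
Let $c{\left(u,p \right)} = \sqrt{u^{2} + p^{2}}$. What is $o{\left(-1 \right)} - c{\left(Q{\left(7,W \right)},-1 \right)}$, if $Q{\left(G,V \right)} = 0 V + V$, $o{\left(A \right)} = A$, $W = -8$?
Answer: $-1 - \sqrt{65} \approx -9.0623$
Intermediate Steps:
$Q{\left(G,V \right)} = V$ ($Q{\left(G,V \right)} = 0 + V = V$)
$c{\left(u,p \right)} = \sqrt{p^{2} + u^{2}}$
$o{\left(-1 \right)} - c{\left(Q{\left(7,W \right)},-1 \right)} = -1 - \sqrt{\left(-1\right)^{2} + \left(-8\right)^{2}} = -1 - \sqrt{1 + 64} = -1 - \sqrt{65}$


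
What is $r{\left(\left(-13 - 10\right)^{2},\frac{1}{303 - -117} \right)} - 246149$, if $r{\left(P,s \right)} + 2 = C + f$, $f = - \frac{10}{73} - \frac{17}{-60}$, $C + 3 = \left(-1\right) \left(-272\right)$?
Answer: $- \frac{1076962519}{4380} \approx -2.4588 \cdot 10^{5}$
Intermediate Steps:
$C = 269$ ($C = -3 - -272 = -3 + 272 = 269$)
$f = \frac{641}{4380}$ ($f = \left(-10\right) \frac{1}{73} - - \frac{17}{60} = - \frac{10}{73} + \frac{17}{60} = \frac{641}{4380} \approx 0.14635$)
$r{\left(P,s \right)} = \frac{1170101}{4380}$ ($r{\left(P,s \right)} = -2 + \left(269 + \frac{641}{4380}\right) = -2 + \frac{1178861}{4380} = \frac{1170101}{4380}$)
$r{\left(\left(-13 - 10\right)^{2},\frac{1}{303 - -117} \right)} - 246149 = \frac{1170101}{4380} - 246149 = - \frac{1076962519}{4380}$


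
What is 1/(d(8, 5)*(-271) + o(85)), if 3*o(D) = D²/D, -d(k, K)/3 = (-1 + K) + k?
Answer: 3/29353 ≈ 0.00010220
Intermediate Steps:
d(k, K) = 3 - 3*K - 3*k (d(k, K) = -3*((-1 + K) + k) = -3*(-1 + K + k) = 3 - 3*K - 3*k)
o(D) = D/3 (o(D) = (D²/D)/3 = D/3)
1/(d(8, 5)*(-271) + o(85)) = 1/((3 - 3*5 - 3*8)*(-271) + (⅓)*85) = 1/((3 - 15 - 24)*(-271) + 85/3) = 1/(-36*(-271) + 85/3) = 1/(9756 + 85/3) = 1/(29353/3) = 3/29353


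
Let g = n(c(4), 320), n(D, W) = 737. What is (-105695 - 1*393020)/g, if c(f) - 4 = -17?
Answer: -498715/737 ≈ -676.68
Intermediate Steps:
c(f) = -13 (c(f) = 4 - 17 = -13)
g = 737
(-105695 - 1*393020)/g = (-105695 - 1*393020)/737 = (-105695 - 393020)*(1/737) = -498715*1/737 = -498715/737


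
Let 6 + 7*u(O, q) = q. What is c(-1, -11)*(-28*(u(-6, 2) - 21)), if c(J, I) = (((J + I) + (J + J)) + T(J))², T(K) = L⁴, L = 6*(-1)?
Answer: 992688496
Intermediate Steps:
u(O, q) = -6/7 + q/7
L = -6
T(K) = 1296 (T(K) = (-6)⁴ = 1296)
c(J, I) = (1296 + I + 3*J)² (c(J, I) = (((J + I) + (J + J)) + 1296)² = (((I + J) + 2*J) + 1296)² = ((I + 3*J) + 1296)² = (1296 + I + 3*J)²)
c(-1, -11)*(-28*(u(-6, 2) - 21)) = (1296 - 11 + 3*(-1))²*(-28*((-6/7 + (⅐)*2) - 21)) = (1296 - 11 - 3)²*(-28*((-6/7 + 2/7) - 21)) = 1282²*(-28*(-4/7 - 21)) = 1643524*(-28*(-151/7)) = 1643524*604 = 992688496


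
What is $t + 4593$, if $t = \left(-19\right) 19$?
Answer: $4232$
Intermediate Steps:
$t = -361$
$t + 4593 = -361 + 4593 = 4232$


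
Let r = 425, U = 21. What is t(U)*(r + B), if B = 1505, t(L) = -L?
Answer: -40530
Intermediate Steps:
t(U)*(r + B) = (-1*21)*(425 + 1505) = -21*1930 = -40530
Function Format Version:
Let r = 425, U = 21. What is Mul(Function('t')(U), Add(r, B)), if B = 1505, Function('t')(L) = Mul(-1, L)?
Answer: -40530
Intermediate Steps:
Mul(Function('t')(U), Add(r, B)) = Mul(Mul(-1, 21), Add(425, 1505)) = Mul(-21, 1930) = -40530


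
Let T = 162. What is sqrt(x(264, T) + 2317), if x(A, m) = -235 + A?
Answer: sqrt(2346) ≈ 48.436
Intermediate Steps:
sqrt(x(264, T) + 2317) = sqrt((-235 + 264) + 2317) = sqrt(29 + 2317) = sqrt(2346)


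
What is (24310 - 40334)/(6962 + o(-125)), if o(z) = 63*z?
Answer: 16024/913 ≈ 17.551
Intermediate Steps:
(24310 - 40334)/(6962 + o(-125)) = (24310 - 40334)/(6962 + 63*(-125)) = -16024/(6962 - 7875) = -16024/(-913) = -16024*(-1/913) = 16024/913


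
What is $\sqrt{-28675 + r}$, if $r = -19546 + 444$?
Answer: $i \sqrt{47777} \approx 218.58 i$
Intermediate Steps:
$r = -19102$
$\sqrt{-28675 + r} = \sqrt{-28675 - 19102} = \sqrt{-47777} = i \sqrt{47777}$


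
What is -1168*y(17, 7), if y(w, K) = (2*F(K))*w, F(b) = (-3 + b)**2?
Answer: -635392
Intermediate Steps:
y(w, K) = 2*w*(-3 + K)**2 (y(w, K) = (2*(-3 + K)**2)*w = 2*w*(-3 + K)**2)
-1168*y(17, 7) = -2336*17*(-3 + 7)**2 = -2336*17*4**2 = -2336*17*16 = -1168*544 = -635392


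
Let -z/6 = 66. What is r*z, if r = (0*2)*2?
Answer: 0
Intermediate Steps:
z = -396 (z = -6*66 = -396)
r = 0 (r = 0*2 = 0)
r*z = 0*(-396) = 0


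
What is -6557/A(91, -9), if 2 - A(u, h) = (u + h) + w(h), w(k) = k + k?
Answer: 6557/62 ≈ 105.76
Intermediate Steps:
w(k) = 2*k
A(u, h) = 2 - u - 3*h (A(u, h) = 2 - ((u + h) + 2*h) = 2 - ((h + u) + 2*h) = 2 - (u + 3*h) = 2 + (-u - 3*h) = 2 - u - 3*h)
-6557/A(91, -9) = -6557/(2 - 1*91 - 3*(-9)) = -6557/(2 - 91 + 27) = -6557/(-62) = -6557*(-1/62) = 6557/62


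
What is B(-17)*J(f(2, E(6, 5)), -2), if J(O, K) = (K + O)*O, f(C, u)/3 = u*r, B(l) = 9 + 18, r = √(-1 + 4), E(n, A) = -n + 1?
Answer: 18225 + 810*√3 ≈ 19628.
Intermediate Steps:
E(n, A) = 1 - n
r = √3 ≈ 1.7320
B(l) = 27
f(C, u) = 3*u*√3 (f(C, u) = 3*(u*√3) = 3*u*√3)
J(O, K) = O*(K + O)
B(-17)*J(f(2, E(6, 5)), -2) = 27*((3*(1 - 1*6)*√3)*(-2 + 3*(1 - 1*6)*√3)) = 27*((3*(1 - 6)*√3)*(-2 + 3*(1 - 6)*√3)) = 27*((3*(-5)*√3)*(-2 + 3*(-5)*√3)) = 27*((-15*√3)*(-2 - 15*√3)) = 27*(-15*√3*(-2 - 15*√3)) = -405*√3*(-2 - 15*√3)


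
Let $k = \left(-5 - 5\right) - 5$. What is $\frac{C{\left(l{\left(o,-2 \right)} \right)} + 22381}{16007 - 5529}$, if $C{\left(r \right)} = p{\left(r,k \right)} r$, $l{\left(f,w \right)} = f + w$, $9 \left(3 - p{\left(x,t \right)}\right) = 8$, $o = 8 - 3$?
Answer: $\frac{33581}{15717} \approx 2.1366$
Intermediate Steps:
$o = 5$
$k = -15$ ($k = -10 - 5 = -15$)
$p{\left(x,t \right)} = \frac{19}{9}$ ($p{\left(x,t \right)} = 3 - \frac{8}{9} = \frac{19}{9}$)
$C{\left(r \right)} = \frac{19 r}{9}$
$\frac{C{\left(l{\left(o,-2 \right)} \right)} + 22381}{16007 - 5529} = \frac{\frac{19 \left(5 - 2\right)}{9} + 22381}{16007 - 5529} = \frac{\frac{19}{9} \cdot 3 + 22381}{16007 + \left(-6282 + 753\right)} = \frac{\frac{19}{3} + 22381}{16007 - 5529} = \frac{67162}{3 \cdot 10478} = \frac{67162}{3} \cdot \frac{1}{10478} = \frac{33581}{15717}$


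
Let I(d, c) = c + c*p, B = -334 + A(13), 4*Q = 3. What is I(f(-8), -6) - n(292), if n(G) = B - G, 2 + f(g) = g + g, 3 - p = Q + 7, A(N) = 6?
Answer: 1285/2 ≈ 642.50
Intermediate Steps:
Q = ¾ (Q = (¼)*3 = ¾ ≈ 0.75000)
p = -19/4 (p = 3 - (¾ + 7) = 3 - 1*31/4 = 3 - 31/4 = -19/4 ≈ -4.7500)
B = -328 (B = -334 + 6 = -328)
f(g) = -2 + 2*g (f(g) = -2 + (g + g) = -2 + 2*g)
I(d, c) = -15*c/4 (I(d, c) = c + c*(-19/4) = c - 19*c/4 = -15*c/4)
n(G) = -328 - G
I(f(-8), -6) - n(292) = -15/4*(-6) - (-328 - 1*292) = 45/2 - (-328 - 292) = 45/2 - 1*(-620) = 45/2 + 620 = 1285/2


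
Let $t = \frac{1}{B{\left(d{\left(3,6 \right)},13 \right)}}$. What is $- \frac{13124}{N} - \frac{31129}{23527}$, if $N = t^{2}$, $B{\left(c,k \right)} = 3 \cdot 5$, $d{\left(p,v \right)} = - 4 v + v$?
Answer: $- \frac{9924701347}{3361} \approx -2.9529 \cdot 10^{6}$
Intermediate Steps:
$d{\left(p,v \right)} = - 3 v$
$B{\left(c,k \right)} = 15$
$t = \frac{1}{15} \approx 0.066667$
$N = \frac{1}{225}$ ($N = \left(\frac{1}{15}\right)^{2} = \frac{1}{225} \approx 0.0044444$)
$- \frac{13124}{N} - \frac{31129}{23527} = - 13124 \frac{1}{\frac{1}{225}} - \frac{31129}{23527} = \left(-13124\right) 225 - \frac{4447}{3361} = -2952900 - \frac{4447}{3361} = - \frac{9924701347}{3361}$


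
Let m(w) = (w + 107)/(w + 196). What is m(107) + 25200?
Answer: 7635814/303 ≈ 25201.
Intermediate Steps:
m(w) = (107 + w)/(196 + w)
m(107) + 25200 = (107 + 107)/(196 + 107) + 25200 = 214/303 + 25200 = 7635814/303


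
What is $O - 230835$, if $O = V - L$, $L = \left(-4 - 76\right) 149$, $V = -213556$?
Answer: $-432471$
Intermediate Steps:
$L = -11920$ ($L = \left(-80\right) 149 = -11920$)
$O = -201636$ ($O = -213556 - -11920 = -213556 + 11920 = -201636$)
$O - 230835 = -201636 - 230835 = -432471$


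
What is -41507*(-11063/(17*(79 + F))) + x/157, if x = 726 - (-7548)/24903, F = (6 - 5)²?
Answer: 598453310948957/1772429520 ≈ 3.3765e+5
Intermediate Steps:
F = 1 (F = 1² = 1)
x = 6029042/8301 (x = 726 - (-7548)/24903 = 726 - 1*(-2516/8301) = 726 + 2516/8301 = 6029042/8301 ≈ 726.30)
-41507*(-11063/(17*(79 + F))) + x/157 = -41507*(-11063/(17*(79 + 1))) + (6029042/8301)/157 = -41507/(-68*80*(1/44252)) + (6029042/8301)*(1/157) = -41507/((-5440*1/44252)) + 6029042/1303257 = -41507/(-1360/11063) + 6029042/1303257 = -41507*(-11063/1360) + 6029042/1303257 = 459191941/1360 + 6029042/1303257 = 598453310948957/1772429520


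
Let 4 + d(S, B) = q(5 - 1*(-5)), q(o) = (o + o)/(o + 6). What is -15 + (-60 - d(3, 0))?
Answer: -289/4 ≈ -72.250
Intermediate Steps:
q(o) = 2*o/(6 + o) (q(o) = (2*o)/(6 + o) = 2*o/(6 + o))
d(S, B) = -11/4 (d(S, B) = -4 + 2*(5 - 1*(-5))/(6 + (5 - 1*(-5))) = -4 + 2*(5 + 5)/(6 + (5 + 5)) = -4 + 2*10/(6 + 10) = -4 + 2*10/16 = -4 + 2*10*(1/16) = -4 + 5/4 = -11/4)
-15 + (-60 - d(3, 0)) = -15 + (-60 - 1*(-11/4)) = -15 + (-60 + 11/4) = -15 - 229/4 = -289/4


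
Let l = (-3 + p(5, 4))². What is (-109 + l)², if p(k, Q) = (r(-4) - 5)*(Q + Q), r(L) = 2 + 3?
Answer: 10000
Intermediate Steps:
r(L) = 5
p(k, Q) = 0 (p(k, Q) = (5 - 5)*(Q + Q) = 0*(2*Q) = 0)
l = 9 (l = (-3 + 0)² = (-3)² = 9)
(-109 + l)² = (-109 + 9)² = (-100)² = 10000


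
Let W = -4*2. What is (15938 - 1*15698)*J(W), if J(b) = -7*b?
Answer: 13440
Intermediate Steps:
W = -8
(15938 - 1*15698)*J(W) = (15938 - 1*15698)*(-7*(-8)) = (15938 - 15698)*56 = 240*56 = 13440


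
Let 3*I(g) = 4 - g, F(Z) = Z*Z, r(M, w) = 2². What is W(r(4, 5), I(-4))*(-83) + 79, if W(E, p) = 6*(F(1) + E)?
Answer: -2411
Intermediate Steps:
r(M, w) = 4
F(Z) = Z²
I(g) = 4/3 - g/3 (I(g) = (4 - g)/3 = 4/3 - g/3)
W(E, p) = 6 + 6*E (W(E, p) = 6*(1² + E) = 6*(1 + E) = 6 + 6*E)
W(r(4, 5), I(-4))*(-83) + 79 = (6 + 6*4)*(-83) + 79 = (6 + 24)*(-83) + 79 = 30*(-83) + 79 = -2490 + 79 = -2411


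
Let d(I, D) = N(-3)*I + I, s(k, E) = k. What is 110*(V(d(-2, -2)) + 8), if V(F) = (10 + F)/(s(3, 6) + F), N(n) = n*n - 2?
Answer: 12100/13 ≈ 930.77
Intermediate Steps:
N(n) = -2 + n**2 (N(n) = n**2 - 2 = -2 + n**2)
d(I, D) = 8*I (d(I, D) = (-2 + (-3)**2)*I + I = (-2 + 9)*I + I = 7*I + I = 8*I)
V(F) = (10 + F)/(3 + F)
110*(V(d(-2, -2)) + 8) = 110*((10 + 8*(-2))/(3 + 8*(-2)) + 8) = 110*((10 - 16)/(3 - 16) + 8) = 110*(-6/(-13) + 8) = 110*(-1/13*(-6) + 8) = 110*(6/13 + 8) = 110*(110/13) = 12100/13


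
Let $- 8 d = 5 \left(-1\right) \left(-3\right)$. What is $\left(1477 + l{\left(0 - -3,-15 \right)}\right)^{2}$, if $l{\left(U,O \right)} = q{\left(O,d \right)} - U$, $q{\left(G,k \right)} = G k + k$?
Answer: $\frac{36012001}{16} \approx 2.2508 \cdot 10^{6}$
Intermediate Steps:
$d = - \frac{15}{8}$ ($d = - \frac{5 \left(-1\right) \left(-3\right)}{8} = - \frac{\left(-5\right) \left(-3\right)}{8} = \left(- \frac{1}{8}\right) 15 = - \frac{15}{8} \approx -1.875$)
$q{\left(G,k \right)} = k + G k$
$l{\left(U,O \right)} = - \frac{15}{8} - U - \frac{15 O}{8}$ ($l{\left(U,O \right)} = - \frac{15 \left(1 + O\right)}{8} - U = \left(- \frac{15}{8} - \frac{15 O}{8}\right) - U = - \frac{15}{8} - U - \frac{15 O}{8}$)
$\left(1477 + l{\left(0 - -3,-15 \right)}\right)^{2} = \left(1477 - \left(- \frac{105}{4} + 3\right)\right)^{2} = \left(1477 - - \frac{93}{4}\right)^{2} = \left(1477 + \frac{93}{4}\right)^{2} = \left(\frac{6001}{4}\right)^{2} = \frac{36012001}{16}$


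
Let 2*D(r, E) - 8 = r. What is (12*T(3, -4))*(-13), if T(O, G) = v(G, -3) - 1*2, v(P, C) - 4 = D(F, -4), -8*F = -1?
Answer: -3783/4 ≈ -945.75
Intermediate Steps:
F = 1/8 (F = -1/8*(-1) = 1/8 ≈ 0.12500)
D(r, E) = 4 + r/2
v(P, C) = 129/16 (v(P, C) = 4 + (4 + (1/2)*(1/8)) = 4 + (4 + 1/16) = 4 + 65/16 = 129/16)
T(O, G) = 97/16 (T(O, G) = 129/16 - 1*2 = 129/16 - 2 = 97/16)
(12*T(3, -4))*(-13) = (12*(97/16))*(-13) = (291/4)*(-13) = -3783/4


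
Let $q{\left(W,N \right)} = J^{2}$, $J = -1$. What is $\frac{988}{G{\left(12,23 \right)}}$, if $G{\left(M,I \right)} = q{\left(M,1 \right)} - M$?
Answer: $- \frac{988}{11} \approx -89.818$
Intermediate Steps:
$q{\left(W,N \right)} = 1$ ($q{\left(W,N \right)} = \left(-1\right)^{2} = 1$)
$G{\left(M,I \right)} = 1 - M$
$\frac{988}{G{\left(12,23 \right)}} = \frac{988}{1 - 12} = \frac{988}{-11} = 988 \left(- \frac{1}{11}\right) = - \frac{988}{11}$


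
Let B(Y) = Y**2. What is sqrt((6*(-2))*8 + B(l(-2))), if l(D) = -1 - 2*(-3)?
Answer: I*sqrt(71) ≈ 8.4261*I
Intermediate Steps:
l(D) = 5 (l(D) = -1 + 6 = 5)
sqrt((6*(-2))*8 + B(l(-2))) = sqrt((6*(-2))*8 + 5**2) = sqrt(-12*8 + 25) = sqrt(-96 + 25) = sqrt(-71) = I*sqrt(71)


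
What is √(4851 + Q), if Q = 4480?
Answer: √9331 ≈ 96.597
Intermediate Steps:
√(4851 + Q) = √(4851 + 4480) = √9331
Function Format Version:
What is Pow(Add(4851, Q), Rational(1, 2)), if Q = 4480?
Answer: Pow(9331, Rational(1, 2)) ≈ 96.597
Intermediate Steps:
Pow(Add(4851, Q), Rational(1, 2)) = Pow(Add(4851, 4480), Rational(1, 2)) = Pow(9331, Rational(1, 2))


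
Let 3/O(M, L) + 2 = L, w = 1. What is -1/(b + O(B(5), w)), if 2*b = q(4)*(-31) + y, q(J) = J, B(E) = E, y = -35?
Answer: 2/165 ≈ 0.012121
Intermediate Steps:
O(M, L) = 3/(-2 + L)
b = -159/2 (b = (4*(-31) - 35)/2 = (-124 - 35)/2 = (½)*(-159) = -159/2 ≈ -79.500)
-1/(b + O(B(5), w)) = -1/(-159/2 + 3/(-2 + 1)) = -1/(-159/2 + 3/(-1)) = -1/(-159/2 + 3*(-1)) = -1/(-159/2 - 3) = -1/(-165/2) = -1*(-2/165) = 2/165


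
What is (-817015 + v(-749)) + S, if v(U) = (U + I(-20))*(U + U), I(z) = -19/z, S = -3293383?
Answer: -29898191/10 ≈ -2.9898e+6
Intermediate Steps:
v(U) = 2*U*(19/20 + U) (v(U) = (U - 19/(-20))*(U + U) = (U - 19*(-1/20))*(2*U) = (U + 19/20)*(2*U) = (19/20 + U)*(2*U) = 2*U*(19/20 + U))
(-817015 + v(-749)) + S = (-817015 + (⅒)*(-749)*(19 + 20*(-749))) - 3293383 = (-817015 + (⅒)*(-749)*(19 - 14980)) - 3293383 = (-817015 + (⅒)*(-749)*(-14961)) - 3293383 = (-817015 + 11205789/10) - 3293383 = 3035639/10 - 3293383 = -29898191/10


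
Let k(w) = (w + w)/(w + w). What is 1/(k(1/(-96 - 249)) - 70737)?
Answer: -1/70736 ≈ -1.4137e-5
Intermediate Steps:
k(w) = 1 (k(w) = (2*w)/((2*w)) = (2*w)*(1/(2*w)) = 1)
1/(k(1/(-96 - 249)) - 70737) = 1/(1 - 70737) = 1/(-70736) = -1/70736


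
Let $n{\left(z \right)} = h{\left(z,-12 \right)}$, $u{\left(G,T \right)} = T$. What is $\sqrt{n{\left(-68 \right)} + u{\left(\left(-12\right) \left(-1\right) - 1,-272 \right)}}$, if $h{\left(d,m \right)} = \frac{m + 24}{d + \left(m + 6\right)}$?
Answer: $\frac{i \sqrt{372590}}{37} \approx 16.497 i$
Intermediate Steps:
$h{\left(d,m \right)} = \frac{24 + m}{6 + d + m}$ ($h{\left(d,m \right)} = \frac{24 + m}{d + \left(6 + m\right)} = \frac{24 + m}{6 + d + m}$)
$n{\left(z \right)} = \frac{12}{-6 + z}$ ($n{\left(z \right)} = \frac{24 - 12}{6 + z - 12} = \frac{1}{-6 + z} 12 = \frac{12}{-6 + z}$)
$\sqrt{n{\left(-68 \right)} + u{\left(\left(-12\right) \left(-1\right) - 1,-272 \right)}} = \sqrt{\frac{12}{-6 - 68} - 272} = \sqrt{\frac{12}{-74} - 272} = \sqrt{12 \left(- \frac{1}{74}\right) - 272} = \sqrt{- \frac{6}{37} - 272} = \sqrt{- \frac{10070}{37}} = \frac{i \sqrt{372590}}{37}$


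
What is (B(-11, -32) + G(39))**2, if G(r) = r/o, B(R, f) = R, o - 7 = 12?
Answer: 28900/361 ≈ 80.055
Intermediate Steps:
o = 19 (o = 7 + 12 = 19)
G(r) = r/19
(B(-11, -32) + G(39))**2 = (-11 + (1/19)*39)**2 = (-11 + 39/19)**2 = (-170/19)**2 = 28900/361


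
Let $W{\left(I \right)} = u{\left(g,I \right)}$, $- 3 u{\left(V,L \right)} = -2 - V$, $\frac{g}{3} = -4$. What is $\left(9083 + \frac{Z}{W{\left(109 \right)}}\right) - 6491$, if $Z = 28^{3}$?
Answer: $- \frac{19968}{5} \approx -3993.6$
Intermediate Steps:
$g = -12$ ($g = 3 \left(-4\right) = -12$)
$u{\left(V,L \right)} = \frac{2}{3} + \frac{V}{3}$ ($u{\left(V,L \right)} = - \frac{-2 - V}{3} = \frac{2}{3} + \frac{V}{3}$)
$W{\left(I \right)} = - \frac{10}{3}$ ($W{\left(I \right)} = \frac{2}{3} + \frac{1}{3} \left(-12\right) = \frac{2}{3} - 4 = - \frac{10}{3}$)
$Z = 21952$
$\left(9083 + \frac{Z}{W{\left(109 \right)}}\right) - 6491 = \left(9083 + \frac{21952}{- \frac{10}{3}}\right) - 6491 = \left(9083 + 21952 \left(- \frac{3}{10}\right)\right) - 6491 = \left(9083 - \frac{32928}{5}\right) - 6491 = \frac{12487}{5} - 6491 = - \frac{19968}{5}$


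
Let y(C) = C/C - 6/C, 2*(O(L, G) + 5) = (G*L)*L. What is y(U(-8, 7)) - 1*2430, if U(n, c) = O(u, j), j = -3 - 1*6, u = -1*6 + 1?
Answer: -570803/235 ≈ -2428.9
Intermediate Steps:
u = -5 (u = -6 + 1 = -5)
j = -9 (j = -3 - 6 = -9)
O(L, G) = -5 + G*L²/2 (O(L, G) = -5 + ((G*L)*L)/2 = -5 + (G*L²)/2 = -5 + G*L²/2)
U(n, c) = -235/2 (U(n, c) = -5 + (½)*(-9)*(-5)² = -5 + (½)*(-9)*25 = -5 - 225/2 = -235/2)
y(C) = 1 - 6/C
y(U(-8, 7)) - 1*2430 = (-6 - 235/2)/(-235/2) - 1*2430 = -2/235*(-247/2) - 2430 = 247/235 - 2430 = -570803/235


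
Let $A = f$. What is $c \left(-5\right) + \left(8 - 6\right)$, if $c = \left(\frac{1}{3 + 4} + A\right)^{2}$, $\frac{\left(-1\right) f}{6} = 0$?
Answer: $\frac{93}{49} \approx 1.898$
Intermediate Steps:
$f = 0$ ($f = \left(-6\right) 0 = 0$)
$A = 0$
$c = \frac{1}{49}$ ($c = \left(\frac{1}{3 + 4} + 0\right)^{2} = \left(\frac{1}{7} + 0\right)^{2} = \left(\frac{1}{7}\right)^{2} = \frac{1}{49} \approx 0.020408$)
$c \left(-5\right) + \left(8 - 6\right) = \frac{1}{49} \left(-5\right) + \left(8 - 6\right) = - \frac{5}{49} + \left(8 - 6\right) = - \frac{5}{49} + 2 = \frac{93}{49}$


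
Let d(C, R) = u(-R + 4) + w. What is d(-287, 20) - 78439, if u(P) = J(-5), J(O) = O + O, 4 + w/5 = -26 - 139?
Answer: -79294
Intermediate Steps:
w = -845 (w = -20 + 5*(-26 - 139) = -20 + 5*(-165) = -20 - 825 = -845)
J(O) = 2*O
u(P) = -10 (u(P) = 2*(-5) = -10)
d(C, R) = -855 (d(C, R) = -10 - 845 = -855)
d(-287, 20) - 78439 = -855 - 78439 = -79294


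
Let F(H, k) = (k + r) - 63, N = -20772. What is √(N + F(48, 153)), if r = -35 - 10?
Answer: 21*I*√47 ≈ 143.97*I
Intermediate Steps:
r = -45
F(H, k) = -108 + k (F(H, k) = (k - 45) - 63 = (-45 + k) - 63 = -108 + k)
√(N + F(48, 153)) = √(-20772 + (-108 + 153)) = √(-20772 + 45) = √(-20727) = 21*I*√47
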